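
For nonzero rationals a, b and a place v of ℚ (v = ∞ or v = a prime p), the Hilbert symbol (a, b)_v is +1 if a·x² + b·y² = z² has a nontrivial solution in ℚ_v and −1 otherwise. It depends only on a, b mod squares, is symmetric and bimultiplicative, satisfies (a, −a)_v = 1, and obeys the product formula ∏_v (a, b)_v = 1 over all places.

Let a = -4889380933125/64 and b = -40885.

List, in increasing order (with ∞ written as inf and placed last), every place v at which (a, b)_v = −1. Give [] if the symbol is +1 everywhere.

[2, 5, 37, inf]

(a, b) ≡ (-13, -40885) mod (ℚ^×)²; places V = {2, 3, 5, 13, 17, 37, ∞}.
(a,b)_∞: sgn(-13)=−, sgn(-40885)=−, so -1.
(a,b)_17: α=2, u≡16; β=1, v≡9 (mod 17); (16|17)=+1, (9|17)=+1; sign (−1)^0·+1^1·+1^2 = +1.
(a,b)_2: α=-6, β=0; u≡3, v≡3 (mod 8); ε(u)ε(v)=1·1, αω(v)=-6·1, βω(u)=0·1; sum ≡ 1  ⇒  -1.
(a,b)_13: α=3, u≡4; β=1, v≡1 (mod 13); (4|13)=+1, (1|13)=+1; sign (−1)^0·+1^1·+1^3 = +1.
(a,b)_3: α=2, u≡2; β=0, v≡2 (mod 3); (2|3)=-1, (2|3)=-1; sign (−1)^0·-1^0·-1^2 = +1.
(a,b)_5: α=4, u≡3; β=1, v≡3 (mod 5); (3|5)=-1, (3|5)=-1; sign (−1)^0·-1^1·-1^4 = -1.
(a,b)_37: α=2, u≡5; β=1, v≡5 (mod 37); (5|37)=-1, (5|37)=-1; sign (−1)^0·-1^1·-1^2 = -1.
|Ram(-13, -40885)| = 4, even; anisotropic at {2, 5, 37, ∞}.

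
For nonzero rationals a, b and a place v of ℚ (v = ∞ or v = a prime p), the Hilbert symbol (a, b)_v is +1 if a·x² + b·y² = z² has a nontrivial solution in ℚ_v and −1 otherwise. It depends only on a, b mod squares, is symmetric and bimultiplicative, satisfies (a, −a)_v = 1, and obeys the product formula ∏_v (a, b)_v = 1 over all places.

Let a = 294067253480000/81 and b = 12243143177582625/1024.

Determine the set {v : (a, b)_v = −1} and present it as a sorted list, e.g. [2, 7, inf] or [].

Mod squares: a ≡ 7337, b ≡ 23345. Check v ∈ {∞, 2, 3, 5, 7, 11, 13, 19, 23, 29}.
v=29: a=29^1·(≡3), b=29^1·(≡22) mod 29; (3|29)=-1, (22|29)=+1; (−1)^{1·1·14}·(-1)^1·(+1)^1 = -1.
v=19: a=19^0·(≡13), b=19^2·(≡3) mod 19; (13|19)=-1, (3|19)=-1; (−1)^{0·2·9}·(-1)^2·(-1)^0 = +1.
v=23: a=23^1·(≡7), b=23^1·(≡18) mod 23; (7|23)=-1, (18|23)=+1; (−1)^{1·1·11}·(-1)^1·(+1)^1 = +1.
v=2: v_2(a)=6, v_2(b)=-10; units ≡ 1, 1 (mod 8); ε·ε+αω+βω = 0·0+6·0+-10·0 ≡ 0  ⇒  (a,b)_2 = +1.
v=3: a=3^-4·(≡2), b=3^4·(≡2) mod 3; (2|3)=-1, (2|3)=-1; (−1)^{-4·4·1}·(-1)^4·(-1)^-4 = +1.
v=7: a=7^2·(≡1), b=7^3·(≡6) mod 7; (1|7)=+1, (6|7)=-1; (−1)^{2·3·3}·(+1)^3·(-1)^2 = +1.
v=11: a=11^3·(≡8), b=11^4·(≡3) mod 11; (8|11)=-1, (3|11)=+1; (−1)^{3·4·5}·(-1)^4·(+1)^3 = +1.
v=5: a=5^4·(≡3), b=5^3·(≡4) mod 5; (3|5)=-1, (4|5)=+1; (−1)^{4·3·2}·(-1)^3·(+1)^4 = -1.
v=13: a=13^2·(≡7), b=13^0·(≡10) mod 13; (7|13)=-1, (10|13)=+1; (−1)^{2·0·6}·(-1)^0·(+1)^2 = +1.
v=∞: 7337 > 0 and 23345 > 0  ⇒  (a,b)_∞ = +1.
Ram(7337, 23345) = {5, 29}; no ℚ_5-point on the conic.

[5, 29]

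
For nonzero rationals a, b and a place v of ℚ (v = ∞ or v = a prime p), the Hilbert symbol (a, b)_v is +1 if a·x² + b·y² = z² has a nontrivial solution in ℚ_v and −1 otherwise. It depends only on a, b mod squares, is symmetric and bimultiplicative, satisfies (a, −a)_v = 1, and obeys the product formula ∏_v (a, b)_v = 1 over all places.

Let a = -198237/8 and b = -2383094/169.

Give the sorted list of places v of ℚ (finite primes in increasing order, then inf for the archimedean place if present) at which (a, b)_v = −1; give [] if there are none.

Mod squares: a ≡ -2346, b ≡ -8246. Check v ∈ {∞, 2, 3, 7, 13, 17, 19, 23, 31}.
v=23: a=23^1·(≡18), b=23^0·(≡15) mod 23; (18|23)=+1, (15|23)=-1; (−1)^{1·0·11}·(+1)^0·(-1)^1 = -1.
v=17: a=17^1·(≡15), b=17^2·(≡1) mod 17; (15|17)=+1, (1|17)=+1; (−1)^{1·2·8}·(+1)^2·(+1)^1 = +1.
v=31: a=31^0·(≡1), b=31^1·(≡27) mod 31; (1|31)=+1, (27|31)=-1; (−1)^{0·1·15}·(+1)^1·(-1)^0 = +1.
v=2: v_2(a)=-3, v_2(b)=1; units ≡ 3, 5 (mod 8); ε·ε+αω+βω = 1·0+-3·1+1·1 ≡ 0  ⇒  (a,b)_2 = +1.
v=19: a=19^0·(≡13), b=19^1·(≡13) mod 19; (13|19)=-1, (13|19)=-1; (−1)^{0·1·9}·(-1)^1·(-1)^0 = -1.
v=3: a=3^1·(≡1), b=3^0·(≡1) mod 3; (1|3)=+1, (1|3)=+1; (−1)^{1·0·1}·(+1)^0·(+1)^1 = +1.
v=∞: -2346 < 0 and -8246 < 0  ⇒  (a,b)_∞ = -1.
v=13: a=13^2·(≡11), b=13^-2·(≡1) mod 13; (11|13)=-1, (1|13)=+1; (−1)^{2·-2·6}·(-1)^-2·(+1)^2 = +1.
v=7: a=7^0·(≡3), b=7^1·(≡3) mod 7; (3|7)=-1, (3|7)=-1; (−1)^{0·1·3}·(-1)^1·(-1)^0 = -1.
|Ram(-2346, -8246)| = 4, even; anisotropic at {7, 19, 23, ∞}.

[7, 19, 23, inf]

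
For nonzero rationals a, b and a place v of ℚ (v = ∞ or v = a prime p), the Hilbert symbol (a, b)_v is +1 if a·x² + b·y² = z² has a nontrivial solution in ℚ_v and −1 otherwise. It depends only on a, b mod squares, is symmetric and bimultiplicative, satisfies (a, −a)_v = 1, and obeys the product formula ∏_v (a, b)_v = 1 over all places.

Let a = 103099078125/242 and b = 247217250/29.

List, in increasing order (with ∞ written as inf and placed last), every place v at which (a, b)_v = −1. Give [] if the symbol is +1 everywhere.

[5, 29]

(a, b) ≡ (58, 6090) mod (ℚ^×)²; places V = {2, 3, 5, 7, 11, 29, 31, 53, ∞}.
(a,b)_5: α=6, u≡3; β=3, v≡2 (mod 5); (3|5)=-1, (2|5)=-1; sign (−1)^0·-1^3·-1^6 = -1.
(a,b)_29: α=1, u≡3; β=-1, v≡22 (mod 29); (3|29)=-1, (22|29)=+1; sign (−1)^0·-1^-1·+1^1 = -1.
(a,b)_53: α=2, u≡12; β=0, v≡30 (mod 53); (12|53)=-1, (30|53)=-1; sign (−1)^0·-1^0·-1^2 = +1.
(a,b)_11: α=-2, u≡5; β=0, v≡7 (mod 11); (5|11)=+1, (7|11)=-1; sign (−1)^0·+1^0·-1^-2 = +1.
(a,b)_31: α=0, u≡17; β=2, v≡25 (mod 31); (17|31)=-1, (25|31)=+1; sign (−1)^0·-1^2·+1^0 = +1.
(a,b)_3: α=4, u≡1; β=1, v≡2 (mod 3); (1|3)=+1, (2|3)=-1; sign (−1)^0·+1^1·-1^4 = +1.
(a,b)_2: α=-1, β=1; u≡5, v≡5 (mod 8); ε(u)ε(v)=0·0, αω(v)=-1·1, βω(u)=1·1; sum ≡ 0  ⇒  +1.
(a,b)_7: α=0, u≡2; β=3, v≡2 (mod 7); (2|7)=+1, (2|7)=+1; sign (−1)^0·+1^3·+1^0 = +1.
(a,b)_∞: sgn(58)=+, sgn(6090)=+, so +1.
Ram(58, 6090) = {5, 29}; no ℚ_5-point on the conic.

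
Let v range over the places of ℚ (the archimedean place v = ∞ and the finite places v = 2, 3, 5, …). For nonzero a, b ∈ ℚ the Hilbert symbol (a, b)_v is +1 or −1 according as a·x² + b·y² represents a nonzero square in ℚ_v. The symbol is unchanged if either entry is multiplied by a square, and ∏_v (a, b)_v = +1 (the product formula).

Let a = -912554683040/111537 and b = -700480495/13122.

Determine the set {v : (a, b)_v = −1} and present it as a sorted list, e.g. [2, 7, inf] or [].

[2, 5, 7, 13, 17, inf]

(a, b) ≡ (-170170, -68510) mod (ℚ^×)²; places V = {2, 3, 5, 7, 11, 13, 17, 31, ∞}.
(a,b)_3: α=-8, u≡2; β=-8, v≡1 (mod 3); (2|3)=-1, (1|3)=+1; sign (−1)^0·-1^-8·+1^-8 = +1.
(a,b)_17: α=-1, u≡11; β=1, v≡8 (mod 17); (11|17)=-1, (8|17)=+1; sign (−1)^0·-1^1·+1^-1 = -1.
(a,b)_7: α=3, u≡2; β=0, v≡5 (mod 7); (2|7)=+1, (5|7)=-1; sign (−1)^0·+1^0·-1^3 = -1.
(a,b)_2: α=5, β=-1; u≡3, v≡1 (mod 8); ε(u)ε(v)=1·0, αω(v)=5·0, βω(u)=-1·1; sum ≡ 1  ⇒  -1.
(a,b)_31: α=2, u≡19; β=1, v≡21 (mod 31); (19|31)=+1, (21|31)=-1; sign (−1)^0·+1^1·-1^2 = +1.
(a,b)_∞: sgn(-170170)=−, sgn(-68510)=−, so -1.
(a,b)_11: α=3, u≡10; β=2, v≡4 (mod 11); (10|11)=-1, (4|11)=+1; sign (−1)^0·-1^2·+1^3 = +1.
(a,b)_5: α=1, u≡1; β=1, v≡3 (mod 5); (1|5)=+1, (3|5)=-1; sign (−1)^0·+1^1·-1^1 = -1.
(a,b)_13: α=1, u≡10; β=3, v≡11 (mod 13); (10|13)=+1, (11|13)=-1; sign (−1)^0·+1^3·-1^1 = -1.
(-170170, -68510 / ℚ) ramifies at {2, 5, 7, 13, 17, ∞}: a division algebra.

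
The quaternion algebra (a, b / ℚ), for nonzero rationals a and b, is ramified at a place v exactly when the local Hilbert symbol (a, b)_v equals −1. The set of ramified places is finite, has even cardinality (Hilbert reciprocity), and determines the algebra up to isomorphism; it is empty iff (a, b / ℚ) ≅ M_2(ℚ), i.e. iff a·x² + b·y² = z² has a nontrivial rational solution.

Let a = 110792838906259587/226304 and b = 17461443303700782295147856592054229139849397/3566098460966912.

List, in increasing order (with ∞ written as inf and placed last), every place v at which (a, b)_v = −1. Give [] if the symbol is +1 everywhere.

Mod squares: a ≡ 1839383, b ≡ 28101. Check v ∈ {∞, 2, 3, 7, 11, 13, 17, 19, 23, 29, 41}.
v=13: a=13^-1·(≡12), b=13^-2·(≡8) mod 13; (12|13)=+1, (8|13)=-1; (−1)^{-1·-2·6}·(+1)^-2·(-1)^-1 = -1.
v=∞: 1839383 > 0 and 28101 > 0  ⇒  (a,b)_∞ = +1.
v=3: a=3^2·(≡2), b=3^3·(≡1) mod 3; (2|3)=-1, (1|3)=+1; (−1)^{2·3·1}·(-1)^3·(+1)^2 = -1.
v=19: a=19^2·(≡8), b=19^5·(≡16) mod 19; (8|19)=-1, (16|19)=+1; (−1)^{2·5·9}·(-1)^5·(+1)^2 = -1.
v=2: v_2(a)=-10, v_2(b)=-32; units ≡ 7, 5 (mod 8); ε·ε+αω+βω = 1·0+-10·1+-32·0 ≡ 0  ⇒  (a,b)_2 = +1.
v=23: a=23^4·(≡6), b=23^10·(≡13) mod 23; (6|23)=+1, (13|23)=+1; (−1)^{4·10·11}·(+1)^10·(+1)^4 = +1.
v=11: a=11^4·(≡6), b=11^12·(≡6) mod 11; (6|11)=-1, (6|11)=-1; (−1)^{4·12·5}·(-1)^12·(-1)^4 = +1.
v=17: a=17^-1·(≡14), b=17^-3·(≡2) mod 17; (14|17)=-1, (2|17)=+1; (−1)^{-1·-3·8}·(-1)^-3·(+1)^-1 = -1.
v=7: a=7^1·(≡6), b=7^2·(≡5) mod 7; (6|7)=-1, (5|7)=-1; (−1)^{1·2·3}·(-1)^2·(-1)^1 = -1.
v=29: a=29^1·(≡9), b=29^3·(≡26) mod 29; (9|29)=+1, (26|29)=-1; (−1)^{1·3·14}·(+1)^3·(-1)^1 = -1.
v=41: a=41^1·(≡39), b=41^2·(≡37) mod 41; (39|41)=+1, (37|41)=+1; (−1)^{1·2·20}·(+1)^2·(+1)^1 = +1.
(1839383, 28101 / ℚ) ramifies at {3, 7, 13, 17, 19, 29}: a division algebra.

[3, 7, 13, 17, 19, 29]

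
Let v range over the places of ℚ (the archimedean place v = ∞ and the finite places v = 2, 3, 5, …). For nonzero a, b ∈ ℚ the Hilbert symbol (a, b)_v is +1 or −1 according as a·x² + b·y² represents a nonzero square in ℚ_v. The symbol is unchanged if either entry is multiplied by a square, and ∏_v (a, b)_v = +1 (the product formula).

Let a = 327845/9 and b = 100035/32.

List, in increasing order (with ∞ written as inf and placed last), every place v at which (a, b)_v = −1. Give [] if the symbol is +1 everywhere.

(a, b) ≡ (327845, 2470) mod (ℚ^×)²; places V = {2, 3, 5, 7, 13, 17, 19, 29, ∞}.
(a,b)_29: α=1, u≡22; β=0, v≡24 (mod 29); (22|29)=+1, (24|29)=+1; sign (−1)^0·+1^0·+1^1 = +1.
(a,b)_13: α=0, u≡7; β=1, v≡2 (mod 13); (7|13)=-1, (2|13)=-1; sign (−1)^0·-1^1·-1^0 = -1.
(a,b)_5: α=1, u≡1; β=1, v≡1 (mod 5); (1|5)=+1, (1|5)=+1; sign (−1)^0·+1^1·+1^1 = +1.
(a,b)_17: α=1, u≡14; β=0, v≡5 (mod 17); (14|17)=-1, (5|17)=-1; sign (−1)^0·-1^0·-1^1 = -1.
(a,b)_∞: sgn(327845)=+, sgn(2470)=+, so +1.
(a,b)_19: α=1, u≡13; β=1, v≡6 (mod 19); (13|19)=-1, (6|19)=+1; sign (−1)^1·-1^1·+1^1 = +1.
(a,b)_3: α=-2, u≡2; β=4, v≡1 (mod 3); (2|3)=-1, (1|3)=+1; sign (−1)^0·-1^4·+1^-2 = +1.
(a,b)_2: α=0, β=-5; u≡5, v≡3 (mod 8); ε(u)ε(v)=0·1, αω(v)=0·1, βω(u)=-5·1; sum ≡ 1  ⇒  -1.
(a,b)_7: α=1, u≡6; β=0, v≡3 (mod 7); (6|7)=-1, (3|7)=-1; sign (−1)^0·-1^0·-1^1 = -1.
|Ram(327845, 2470)| = 4, even; anisotropic at {2, 7, 13, 17}.

[2, 7, 13, 17]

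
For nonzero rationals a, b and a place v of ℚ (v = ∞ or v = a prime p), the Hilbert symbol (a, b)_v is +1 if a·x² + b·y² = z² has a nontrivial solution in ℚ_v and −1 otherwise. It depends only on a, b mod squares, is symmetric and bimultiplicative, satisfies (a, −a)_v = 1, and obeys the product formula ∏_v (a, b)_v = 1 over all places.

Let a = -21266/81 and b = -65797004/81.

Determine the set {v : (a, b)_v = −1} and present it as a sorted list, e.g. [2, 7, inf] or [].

[2, 13, 31, inf]

Mod squares: a ≡ -434, b ≡ -6851. Check v ∈ {∞, 2, 3, 7, 13, 17, 31}.
v=13: a=13^0·(≡5), b=13^1·(≡7) mod 13; (5|13)=-1, (7|13)=-1; (−1)^{0·1·6}·(-1)^1·(-1)^0 = -1.
v=2: v_2(a)=1, v_2(b)=2; units ≡ 7, 5 (mod 8); ε·ε+αω+βω = 1·0+1·1+2·0 ≡ 1  ⇒  (a,b)_2 = -1.
v=7: a=7^3·(≡2), b=7^4·(≡2) mod 7; (2|7)=+1, (2|7)=+1; (−1)^{3·4·3}·(+1)^4·(+1)^3 = +1.
v=17: a=17^0·(≡4), b=17^1·(≡14) mod 17; (4|17)=+1, (14|17)=-1; (−1)^{0·1·8}·(+1)^1·(-1)^0 = +1.
v=∞: -434 < 0 and -6851 < 0  ⇒  (a,b)_∞ = -1.
v=31: a=31^1·(≡21), b=31^1·(≡29) mod 31; (21|31)=-1, (29|31)=-1; (−1)^{1·1·15}·(-1)^1·(-1)^1 = -1.
v=3: a=3^-4·(≡1), b=3^-4·(≡1) mod 3; (1|3)=+1, (1|3)=+1; (−1)^{-4·-4·1}·(+1)^-4·(+1)^-4 = +1.
|Ram(-434, -6851)| = 4, even; anisotropic at {2, 13, 31, ∞}.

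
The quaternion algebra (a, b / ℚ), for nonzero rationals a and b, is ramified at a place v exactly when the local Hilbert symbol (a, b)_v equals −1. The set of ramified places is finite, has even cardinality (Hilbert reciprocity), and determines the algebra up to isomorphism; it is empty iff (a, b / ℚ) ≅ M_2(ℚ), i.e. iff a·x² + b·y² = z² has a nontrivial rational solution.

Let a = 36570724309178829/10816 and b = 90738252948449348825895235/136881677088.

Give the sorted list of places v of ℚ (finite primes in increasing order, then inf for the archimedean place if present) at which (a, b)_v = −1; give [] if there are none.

(a, b) ≡ (29, 1195670) mod (ℚ^×)²; places V = {2, 3, 5, 7, 11, 13, 17, 19, 29, 31, 43, ∞}.
(a,b)_31: α=2, u≡17; β=3, v≡11 (mod 31); (17|31)=-1, (11|31)=-1; sign (−1)^0·-1^3·-1^2 = -1.
(a,b)_19: α=2, u≡10; β=5, v≡18 (mod 19); (10|19)=-1, (18|19)=-1; sign (−1)^0·-1^5·-1^2 = -1.
(a,b)_11: α=2, u≡8; β=2, v≡1 (mod 11); (8|11)=-1, (1|11)=+1; sign (−1)^0·-1^2·+1^2 = +1.
(a,b)_43: α=0, u≡12; β=-2, v≡34 (mod 43); (12|43)=-1, (34|43)=-1; sign (−1)^0·-1^-2·-1^0 = +1.
(a,b)_7: α=2, u≡2; β=3, v≡5 (mod 7); (2|7)=+1, (5|7)=-1; sign (−1)^0·+1^3·-1^2 = +1.
(a,b)_5: α=0, u≡4; β=1, v≡4 (mod 5); (4|5)=+1, (4|5)=+1; sign (−1)^0·+1^1·+1^0 = +1.
(a,b)_∞: sgn(29)=+, sgn(1195670)=+, so +1.
(a,b)_29: α=3, u≡22; β=5, v≡26 (mod 29); (22|29)=+1, (26|29)=-1; sign (−1)^0·+1^5·-1^3 = -1.
(a,b)_3: α=6, u≡2; β=-4, v≡2 (mod 3); (2|3)=-1, (2|3)=-1; sign (−1)^0·-1^-4·-1^6 = +1.
(a,b)_2: α=-6, β=-5; u≡5, v≡3 (mod 8); ε(u)ε(v)=0·1, αω(v)=-6·1, βω(u)=-5·1; sum ≡ 1  ⇒  -1.
(a,b)_17: α=0, u≡10; β=2, v≡16 (mod 17); (10|17)=-1, (16|17)=+1; sign (−1)^0·-1^2·+1^0 = +1.
(a,b)_13: α=-2, u≡10; β=-4, v≡7 (mod 13); (10|13)=+1, (7|13)=-1; sign (−1)^0·+1^-4·-1^-2 = +1.
|Ram(29, 1195670)| = 4, even; anisotropic at {2, 19, 29, 31}.

[2, 19, 29, 31]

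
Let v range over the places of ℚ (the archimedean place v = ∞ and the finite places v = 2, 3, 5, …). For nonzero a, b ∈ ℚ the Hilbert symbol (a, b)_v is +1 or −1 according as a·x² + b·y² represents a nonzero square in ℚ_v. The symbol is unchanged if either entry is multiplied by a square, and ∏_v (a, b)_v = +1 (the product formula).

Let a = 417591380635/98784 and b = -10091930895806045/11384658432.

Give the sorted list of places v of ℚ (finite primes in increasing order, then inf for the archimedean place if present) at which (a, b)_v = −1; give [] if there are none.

[2, 3, 11, 13]

(a, b) ≡ (10010, -210) mod (ℚ^×)²; places V = {2, 3, 5, 7, 11, 13, ∞}.
(a,b)_2: α=-5, β=-9; u≡5, v≡7 (mod 8); ε(u)ε(v)=0·1, αω(v)=-5·0, βω(u)=-9·1; sum ≡ 1  ⇒  -1.
(a,b)_7: α=-3, u≡2; β=-7, v≡6 (mod 7); (2|7)=+1, (6|7)=-1; sign (−1)^1·+1^-7·-1^-3 = +1.
(a,b)_3: α=-2, u≡2; β=-3, v≡2 (mod 3); (2|3)=-1, (2|3)=-1; sign (−1)^0·-1^-3·-1^-2 = -1.
(a,b)_5: α=1, u≡3; β=1, v≡3 (mod 5); (3|5)=-1, (3|5)=-1; sign (−1)^0·-1^1·-1^1 = +1.
(a,b)_∞: sgn(10010)=+, sgn(-210)=−, so +1.
(a,b)_13: α=7, u≡9; β=10, v≡6 (mod 13); (9|13)=+1, (6|13)=-1; sign (−1)^0·+1^10·-1^7 = -1.
(a,b)_11: α=3, u≡6; β=4, v≡7 (mod 11); (6|11)=-1, (7|11)=-1; sign (−1)^0·-1^4·-1^3 = -1.
Ram(10010, -210) = {2, 3, 11, 13}; no ℚ_2-point on the conic.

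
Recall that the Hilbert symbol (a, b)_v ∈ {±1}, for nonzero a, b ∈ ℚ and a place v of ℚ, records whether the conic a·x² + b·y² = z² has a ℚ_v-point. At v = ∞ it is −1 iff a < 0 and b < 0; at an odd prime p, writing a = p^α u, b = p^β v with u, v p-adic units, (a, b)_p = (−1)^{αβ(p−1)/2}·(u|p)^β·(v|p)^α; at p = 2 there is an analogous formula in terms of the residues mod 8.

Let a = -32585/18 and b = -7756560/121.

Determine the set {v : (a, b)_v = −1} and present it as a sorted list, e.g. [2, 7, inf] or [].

[2, 5, 7, inf]

Mod squares: a ≡ -1330, b ≡ -665. Check v ∈ {∞, 2, 3, 5, 7, 11, 19}.
v=∞: -1330 < 0 and -665 < 0  ⇒  (a,b)_∞ = -1.
v=11: a=11^0·(≡9), b=11^-2·(≡2) mod 11; (9|11)=+1, (2|11)=-1; (−1)^{0·-2·5}·(+1)^-2·(-1)^0 = +1.
v=2: v_2(a)=-1, v_2(b)=4; units ≡ 7, 7 (mod 8); ε·ε+αω+βω = 1·1+-1·0+4·0 ≡ 1  ⇒  (a,b)_2 = -1.
v=5: a=5^1·(≡1), b=5^1·(≡3) mod 5; (1|5)=+1, (3|5)=-1; (−1)^{1·1·2}·(+1)^1·(-1)^1 = -1.
v=19: a=19^1·(≡5), b=19^1·(≡10) mod 19; (5|19)=+1, (10|19)=-1; (−1)^{1·1·9}·(+1)^1·(-1)^1 = +1.
v=7: a=7^3·(≡6), b=7^1·(≡3) mod 7; (6|7)=-1, (3|7)=-1; (−1)^{3·1·3}·(-1)^1·(-1)^3 = -1.
v=3: a=3^-2·(≡2), b=3^6·(≡1) mod 3; (2|3)=-1, (1|3)=+1; (−1)^{-2·6·1}·(-1)^6·(+1)^-2 = +1.
|Ram(-1330, -665)| = 4, even; anisotropic at {2, 5, 7, ∞}.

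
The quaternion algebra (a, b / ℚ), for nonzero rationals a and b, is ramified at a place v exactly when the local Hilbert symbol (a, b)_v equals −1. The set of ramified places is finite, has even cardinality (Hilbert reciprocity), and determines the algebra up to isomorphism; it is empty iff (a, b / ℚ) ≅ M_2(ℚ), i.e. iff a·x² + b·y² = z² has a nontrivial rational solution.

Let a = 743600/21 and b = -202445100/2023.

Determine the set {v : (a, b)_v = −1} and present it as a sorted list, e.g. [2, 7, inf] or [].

[2, 7]

(a, b) ≡ (231, -77) mod (ℚ^×)²; places V = {2, 3, 5, 7, 11, 13, 17, ∞}.
(a,b)_11: α=1, u≡6; β=3, v≡3 (mod 11); (6|11)=-1, (3|11)=+1; sign (−1)^1·-1^3·+1^1 = +1.
(a,b)_2: α=4, β=2; u≡7, v≡3 (mod 8); ε(u)ε(v)=1·1, αω(v)=4·1, βω(u)=2·0; sum ≡ 1  ⇒  -1.
(a,b)_7: α=-1, u≡6; β=-1, v≡5 (mod 7); (6|7)=-1, (5|7)=-1; sign (−1)^1·-1^-1·-1^-1 = -1.
(a,b)_∞: sgn(231)=+, sgn(-77)=−, so +1.
(a,b)_17: α=0, u≡5; β=-2, v≡9 (mod 17); (5|17)=-1, (9|17)=+1; sign (−1)^0·-1^-2·+1^0 = +1.
(a,b)_5: α=2, u≡4; β=2, v≡2 (mod 5); (4|5)=+1, (2|5)=-1; sign (−1)^0·+1^2·-1^2 = +1.
(a,b)_13: α=2, u≡4; β=2, v≡3 (mod 13); (4|13)=+1, (3|13)=+1; sign (−1)^0·+1^2·+1^2 = +1.
(a,b)_3: α=-1, u≡2; β=2, v≡1 (mod 3); (2|3)=-1, (1|3)=+1; sign (−1)^0·-1^2·+1^-1 = +1.
Ram(231, -77) = {2, 7}; no ℚ_2-point on the conic.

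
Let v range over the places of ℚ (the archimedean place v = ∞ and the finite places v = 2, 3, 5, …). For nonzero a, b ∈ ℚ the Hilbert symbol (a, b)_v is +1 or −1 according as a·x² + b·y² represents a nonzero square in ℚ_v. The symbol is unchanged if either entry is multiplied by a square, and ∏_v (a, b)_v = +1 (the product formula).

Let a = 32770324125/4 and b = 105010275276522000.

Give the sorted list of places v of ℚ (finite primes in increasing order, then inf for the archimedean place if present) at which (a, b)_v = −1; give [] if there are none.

[5, 11]

(a, b) ≡ (85, 6545) mod (ℚ^×)²; places V = {2, 3, 5, 7, 11, 17, ∞}.
(a,b)_11: α=2, u≡7; β=3, v≡5 (mod 11); (7|11)=-1, (5|11)=+1; sign (−1)^0·-1^3·+1^2 = -1.
(a,b)_∞: sgn(85)=+, sgn(6545)=+, so +1.
(a,b)_17: α=3, u≡14; β=5, v≡3 (mod 17); (14|17)=-1, (3|17)=-1; sign (−1)^0·-1^5·-1^3 = +1.
(a,b)_2: α=-2, β=4; u≡5, v≡1 (mod 8); ε(u)ε(v)=0·0, αω(v)=-2·0, βω(u)=4·1; sum ≡ 0  ⇒  +1.
(a,b)_3: α=2, u≡1; β=4, v≡2 (mod 3); (1|3)=+1, (2|3)=-1; sign (−1)^0·+1^4·-1^2 = +1.
(a,b)_7: α=2, u≡1; β=3, v≡2 (mod 7); (1|7)=+1, (2|7)=+1; sign (−1)^0·+1^3·+1^2 = +1.
(a,b)_5: α=3, u≡2; β=3, v≡1 (mod 5); (2|5)=-1, (1|5)=+1; sign (−1)^0·-1^3·+1^3 = -1.
(85, 6545 / ℚ) ramifies at {5, 11}: a division algebra.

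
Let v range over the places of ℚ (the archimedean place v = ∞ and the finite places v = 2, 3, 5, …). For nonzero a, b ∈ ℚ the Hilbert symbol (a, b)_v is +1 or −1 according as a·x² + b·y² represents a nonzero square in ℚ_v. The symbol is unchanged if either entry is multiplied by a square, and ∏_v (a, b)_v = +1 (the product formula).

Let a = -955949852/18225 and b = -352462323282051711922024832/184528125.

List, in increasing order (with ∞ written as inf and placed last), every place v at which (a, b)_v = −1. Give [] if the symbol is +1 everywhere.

(a, b) ≡ (-11687, -696194590) mod (ℚ^×)²; places V = {2, 3, 5, 7, 11, 13, 17, 23, 29, 31, 37, ∞}.
(a,b)_11: α=2, u≡7; β=2, v≡7 (mod 11); (7|11)=-1, (7|11)=-1; sign (−1)^0·-1^2·-1^2 = +1.
(a,b)_17: α=0, u≡13; β=2, v≡4 (mod 17); (13|17)=+1, (4|17)=+1; sign (−1)^0·+1^2·+1^0 = +1.
(a,b)_2: α=2, β=7; u≡1, v≡1 (mod 8); ε(u)ε(v)=0·0, αω(v)=2·0, βω(u)=7·0; sum ≡ 0  ⇒  +1.
(a,b)_13: α=3, u≡6; β=5, v≡7 (mod 13); (6|13)=-1, (7|13)=-1; sign (−1)^0·-1^5·-1^3 = +1.
(a,b)_37: α=0, u≡15; β=1, v≡9 (mod 37); (15|37)=-1, (9|37)=+1; sign (−1)^0·-1^1·+1^0 = -1.
(a,b)_3: α=-6, u≡1; β=-10, v≡2 (mod 3); (1|3)=+1, (2|3)=-1; sign (−1)^0·+1^-10·-1^-6 = +1.
(a,b)_23: α=0, u≡5; β=1, v≡2 (mod 23); (5|23)=-1, (2|23)=+1; sign (−1)^0·-1^1·+1^0 = -1.
(a,b)_31: α=1, u≡30; β=3, v≡15 (mod 31); (30|31)=-1, (15|31)=-1; sign (−1)^1·-1^3·-1^1 = -1.
(a,b)_∞: sgn(-11687)=−, sgn(-696194590)=−, so -1.
(a,b)_29: α=1, u≡26; β=3, v≡17 (mod 29); (26|29)=-1, (17|29)=-1; sign (−1)^0·-1^3·-1^1 = +1.
(a,b)_7: α=0, u≡6; β=3, v≡2 (mod 7); (6|7)=-1, (2|7)=+1; sign (−1)^0·-1^3·+1^0 = -1.
(a,b)_5: α=-2, u≡2; β=-5, v≡2 (mod 5); (2|5)=-1, (2|5)=-1; sign (−1)^0·-1^-5·-1^-2 = -1.
|Ram(-11687, -696194590)| = 6, even; anisotropic at {5, 7, 23, 31, 37, ∞}.

[5, 7, 23, 31, 37, inf]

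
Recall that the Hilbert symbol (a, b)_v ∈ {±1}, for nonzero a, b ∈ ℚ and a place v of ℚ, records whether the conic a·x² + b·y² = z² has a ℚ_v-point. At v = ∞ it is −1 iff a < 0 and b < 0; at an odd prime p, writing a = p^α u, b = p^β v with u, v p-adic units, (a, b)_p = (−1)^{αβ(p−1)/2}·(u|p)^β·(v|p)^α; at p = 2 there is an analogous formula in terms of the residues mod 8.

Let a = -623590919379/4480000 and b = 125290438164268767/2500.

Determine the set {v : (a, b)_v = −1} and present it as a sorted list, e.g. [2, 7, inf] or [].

[2, 3, 7, 13, 17, 31]

Mod squares: a ≡ -357, b ≡ 11324703. Check v ∈ {∞, 2, 3, 5, 7, 13, 17, 19, 29, 31, 41}.
v=∞: -357 < 0 and 11324703 > 0  ⇒  (a,b)_∞ = +1.
v=41: a=41^2·(≡35), b=41^0·(≡3) mod 41; (35|41)=-1, (3|41)=-1; (−1)^{2·0·20}·(-1)^0·(-1)^2 = +1.
v=3: a=3^3·(≡1), b=3^5·(≡1) mod 3; (1|3)=+1, (1|3)=+1; (−1)^{3·5·1}·(+1)^5·(+1)^3 = -1.
v=7: a=7^-1·(≡5), b=7^0·(≡5) mod 7; (5|7)=-1, (5|7)=-1; (−1)^{-1·0·3}·(-1)^0·(-1)^-1 = -1.
v=17: a=17^1·(≡9), b=17^1·(≡3) mod 17; (9|17)=+1, (3|17)=-1; (−1)^{1·1·8}·(+1)^1·(-1)^1 = -1.
v=13: a=13^0·(≡8), b=13^3·(≡3) mod 13; (8|13)=-1, (3|13)=+1; (−1)^{0·3·6}·(-1)^3·(+1)^0 = -1.
v=5: a=5^-4·(≡2), b=5^-4·(≡3) mod 5; (2|5)=-1, (3|5)=-1; (−1)^{-4·-4·2}·(-1)^-4·(-1)^-4 = +1.
v=29: a=29^2·(≡7), b=29^3·(≡5) mod 29; (7|29)=+1, (5|29)=+1; (−1)^{2·3·14}·(+1)^3·(+1)^2 = +1.
v=19: a=19^0·(≡6), b=19^1·(≡11) mod 19; (6|19)=+1, (11|19)=+1; (−1)^{0·1·9}·(+1)^1·(+1)^0 = +1.
v=2: v_2(a)=-10, v_2(b)=-2; units ≡ 3, 7 (mod 8); ε·ε+αω+βω = 1·1+-10·0+-2·1 ≡ 1  ⇒  (a,b)_2 = -1.
v=31: a=31^2·(≡11), b=31^3·(≡20) mod 31; (11|31)=-1, (20|31)=+1; (−1)^{2·3·15}·(-1)^3·(+1)^2 = -1.
|Ram(-357, 11324703)| = 6, even; anisotropic at {2, 3, 7, 13, 17, 31}.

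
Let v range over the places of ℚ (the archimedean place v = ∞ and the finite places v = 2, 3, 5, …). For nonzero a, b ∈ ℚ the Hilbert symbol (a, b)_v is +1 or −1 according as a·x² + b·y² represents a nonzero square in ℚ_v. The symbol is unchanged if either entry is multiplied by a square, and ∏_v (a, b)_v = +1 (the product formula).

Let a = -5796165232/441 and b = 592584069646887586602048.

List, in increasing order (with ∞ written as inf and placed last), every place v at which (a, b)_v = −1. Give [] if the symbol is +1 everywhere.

Mod squares: a ≡ -2993887, b ≡ 55913. Check v ∈ {∞, 2, 3, 7, 11, 13, 17, 19, 23, 31}.
v=2: v_2(a)=4, v_2(b)=6; units ≡ 1, 1 (mod 8); ε·ε+αω+βω = 0·0+4·0+6·0 ≡ 0  ⇒  (a,b)_2 = +1.
v=31: a=31^1·(≡7), b=31^4·(≡7) mod 31; (7|31)=+1, (7|31)=+1; (−1)^{1·4·15}·(+1)^4·(+1)^1 = +1.
v=11: a=11^2·(≡3), b=11^1·(≡9) mod 11; (3|11)=+1, (9|11)=+1; (−1)^{2·1·5}·(+1)^1·(+1)^2 = +1.
v=23: a=23^1·(≡11), b=23^3·(≡6) mod 23; (11|23)=-1, (6|23)=+1; (−1)^{1·3·11}·(-1)^3·(+1)^1 = +1.
v=3: a=3^-2·(≡2), b=3^2·(≡2) mod 3; (2|3)=-1, (2|3)=-1; (−1)^{-2·2·1}·(-1)^2·(-1)^-2 = +1.
v=7: a=7^-2·(≡5), b=7^0·(≡1) mod 7; (5|7)=-1, (1|7)=+1; (−1)^{-2·0·3}·(-1)^0·(+1)^-2 = +1.
v=∞: -2993887 < 0 and 55913 > 0  ⇒  (a,b)_∞ = +1.
v=17: a=17^1·(≡1), b=17^3·(≡8) mod 17; (1|17)=+1, (8|17)=+1; (−1)^{1·3·8}·(+1)^3·(+1)^1 = +1.
v=13: a=13^1·(≡9), b=13^1·(≡6) mod 13; (9|13)=+1, (6|13)=-1; (−1)^{1·1·6}·(+1)^1·(-1)^1 = -1.
v=19: a=19^1·(≡3), b=19^4·(≡2) mod 19; (3|19)=-1, (2|19)=-1; (−1)^{1·4·9}·(-1)^4·(-1)^1 = -1.
(-2993887, 55913 / ℚ) ramifies at {13, 19}: a division algebra.

[13, 19]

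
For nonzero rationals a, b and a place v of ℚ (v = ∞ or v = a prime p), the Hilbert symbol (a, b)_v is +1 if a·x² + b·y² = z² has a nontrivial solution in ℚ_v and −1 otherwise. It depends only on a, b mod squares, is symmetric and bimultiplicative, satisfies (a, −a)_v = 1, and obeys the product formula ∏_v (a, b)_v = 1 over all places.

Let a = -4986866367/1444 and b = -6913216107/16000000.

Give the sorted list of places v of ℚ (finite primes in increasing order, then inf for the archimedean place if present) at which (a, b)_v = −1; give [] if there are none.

Mod squares: a ≡ -7, b ≡ -123. Check v ∈ {∞, 2, 3, 5, 7, 17, 19, 31, 41}.
v=17: a=17^0·(≡7), b=17^2·(≡8) mod 17; (7|17)=-1, (8|17)=+1; (−1)^{0·2·8}·(-1)^2·(+1)^0 = +1.
v=7: a=7^3·(≡5), b=7^4·(≡5) mod 7; (5|7)=-1, (5|7)=-1; (−1)^{3·4·3}·(-1)^4·(-1)^3 = -1.
v=3: a=3^2·(≡2), b=3^5·(≡1) mod 3; (2|3)=-1, (1|3)=+1; (−1)^{2·5·1}·(-1)^5·(+1)^2 = -1.
v=41: a=41^2·(≡17), b=41^1·(≡27) mod 41; (17|41)=-1, (27|41)=-1; (−1)^{2·1·20}·(-1)^1·(-1)^2 = -1.
v=5: a=5^0·(≡2), b=5^-6·(≡2) mod 5; (2|5)=-1, (2|5)=-1; (−1)^{0·-6·2}·(-1)^-6·(-1)^0 = +1.
v=2: v_2(a)=-2, v_2(b)=-10; units ≡ 1, 5 (mod 8); ε·ε+αω+βω = 0·0+-2·1+-10·0 ≡ 0  ⇒  (a,b)_2 = +1.
v=31: a=31^2·(≡24), b=31^0·(≡25) mod 31; (24|31)=-1, (25|31)=+1; (−1)^{2·0·15}·(-1)^0·(+1)^2 = +1.
v=19: a=19^-2·(≡10), b=19^0·(≡14) mod 19; (10|19)=-1, (14|19)=-1; (−1)^{-2·0·9}·(-1)^0·(-1)^-2 = +1.
v=∞: -7 < 0 and -123 < 0  ⇒  (a,b)_∞ = -1.
|Ram(-7, -123)| = 4, even; anisotropic at {3, 7, 41, ∞}.

[3, 7, 41, inf]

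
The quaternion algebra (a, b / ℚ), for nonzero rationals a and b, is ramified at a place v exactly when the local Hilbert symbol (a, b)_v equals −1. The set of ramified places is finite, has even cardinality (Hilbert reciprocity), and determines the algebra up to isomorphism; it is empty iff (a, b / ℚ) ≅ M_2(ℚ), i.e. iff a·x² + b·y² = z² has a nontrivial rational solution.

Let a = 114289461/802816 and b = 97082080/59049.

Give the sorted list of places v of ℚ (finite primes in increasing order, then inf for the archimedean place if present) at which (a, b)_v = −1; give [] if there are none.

[2, 37]

Mod squares: a ≡ 69, b ≡ 11470. Check v ∈ {∞, 2, 3, 5, 7, 11, 13, 23, 31, 37}.
v=2: v_2(a)=-14, v_2(b)=5; units ≡ 5, 7 (mod 8); ε·ε+αω+βω = 0·1+-14·0+5·1 ≡ 1  ⇒  (a,b)_2 = -1.
v=31: a=31^0·(≡20), b=31^1·(≡21) mod 31; (20|31)=+1, (21|31)=-1; (−1)^{0·1·15}·(+1)^1·(-1)^0 = +1.
v=37: a=37^0·(≡32), b=37^1·(≡5) mod 37; (32|37)=-1, (5|37)=-1; (−1)^{0·1·18}·(-1)^1·(-1)^0 = -1.
v=11: a=11^2·(≡5), b=11^0·(≡7) mod 11; (5|11)=+1, (7|11)=-1; (−1)^{2·0·5}·(+1)^0·(-1)^2 = +1.
v=7: a=7^-2·(≡5), b=7^0·(≡1) mod 7; (5|7)=-1, (1|7)=+1; (−1)^{-2·0·3}·(-1)^0·(+1)^-2 = +1.
v=∞: 69 > 0 and 11470 > 0  ⇒  (a,b)_∞ = +1.
v=3: a=3^5·(≡2), b=3^-10·(≡1) mod 3; (2|3)=-1, (1|3)=+1; (−1)^{5·-10·1}·(-1)^-10·(+1)^5 = +1.
v=13: a=13^2·(≡9), b=13^0·(≡10) mod 13; (9|13)=+1, (10|13)=+1; (−1)^{2·0·6}·(+1)^0·(+1)^2 = +1.
v=23: a=23^1·(≡3), b=23^2·(≡9) mod 23; (3|23)=+1, (9|23)=+1; (−1)^{1·2·11}·(+1)^2·(+1)^1 = +1.
v=5: a=5^0·(≡1), b=5^1·(≡4) mod 5; (1|5)=+1, (4|5)=+1; (−1)^{0·1·2}·(+1)^1·(+1)^0 = +1.
Ram(69, 11470) = {2, 37}; no ℚ_2-point on the conic.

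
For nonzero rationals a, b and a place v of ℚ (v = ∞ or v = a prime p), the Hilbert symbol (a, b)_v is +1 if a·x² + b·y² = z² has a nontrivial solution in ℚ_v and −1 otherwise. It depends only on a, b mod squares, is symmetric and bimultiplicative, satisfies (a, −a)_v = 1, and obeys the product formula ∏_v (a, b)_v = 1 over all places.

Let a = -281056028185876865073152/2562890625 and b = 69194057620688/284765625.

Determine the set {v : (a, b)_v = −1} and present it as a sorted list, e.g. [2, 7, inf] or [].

(a, b) ≡ (-287, 4989413) mod (ℚ^×)²; places V = {2, 3, 5, 7, 11, 13, 19, 23, 37, 41, ∞}.
(a,b)_3: α=-8, u≡1; β=-6, v≡2 (mod 3); (1|3)=+1, (2|3)=-1; sign (−1)^0·+1^-6·-1^-8 = +1.
(a,b)_41: α=3, u≡29; β=1, v≡20 (mod 41); (29|41)=-1, (20|41)=+1; sign (−1)^0·-1^1·+1^3 = -1.
(a,b)_23: α=2, u≡18; β=1, v≡1 (mod 23); (18|23)=+1, (1|23)=+1; sign (−1)^0·+1^1·+1^2 = +1.
(a,b)_11: α=2, u≡8; β=1, v≡5 (mod 11); (8|11)=-1, (5|11)=+1; sign (−1)^0·-1^1·+1^2 = -1.
(a,b)_19: α=0, u≡7; β=2, v≡14 (mod 19); (7|19)=+1, (14|19)=-1; sign (−1)^0·+1^2·-1^0 = +1.
(a,b)_13: α=2, u≡10; β=1, v≡7 (mod 13); (10|13)=+1, (7|13)=-1; sign (−1)^0·+1^1·-1^2 = +1.
(a,b)_7: α=5, u≡2; β=4, v≡4 (mod 7); (2|7)=+1, (4|7)=+1; sign (−1)^0·+1^4·+1^5 = +1.
(a,b)_∞: sgn(-287)=−, sgn(4989413)=+, so +1.
(a,b)_2: α=14, β=4; u≡1, v≡5 (mod 8); ε(u)ε(v)=0·0, αω(v)=14·1, βω(u)=4·0; sum ≡ 0  ⇒  +1.
(a,b)_5: α=-8, u≡3; β=-8, v≡2 (mod 5); (3|5)=-1, (2|5)=-1; sign (−1)^0·-1^-8·-1^-8 = +1.
(a,b)_37: α=2, u≡3; β=1, v≡12 (mod 37); (3|37)=+1, (12|37)=+1; sign (−1)^0·+1^1·+1^2 = +1.
(-287, 4989413 / ℚ) ramifies at {11, 41}: a division algebra.

[11, 41]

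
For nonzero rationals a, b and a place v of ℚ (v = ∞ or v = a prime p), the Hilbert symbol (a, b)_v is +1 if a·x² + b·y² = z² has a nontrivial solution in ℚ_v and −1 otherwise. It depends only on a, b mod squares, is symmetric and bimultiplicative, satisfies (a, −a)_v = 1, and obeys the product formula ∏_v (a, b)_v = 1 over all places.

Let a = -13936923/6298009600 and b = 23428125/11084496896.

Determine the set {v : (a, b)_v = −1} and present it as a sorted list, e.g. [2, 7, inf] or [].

[5, 17]

Mod squares: a ≡ -187, b ≡ 935. Check v ∈ {∞, 2, 3, 5, 7, 11, 13, 17, 31}.
v=7: a=7^2·(≡4), b=7^2·(≡1) mod 7; (4|7)=+1, (1|7)=+1; (−1)^{2·2·3}·(+1)^2·(+1)^2 = +1.
v=11: a=11^1·(≡3), b=11^-1·(≡7) mod 11; (3|11)=+1, (7|11)=-1; (−1)^{1·-1·5}·(+1)^-1·(-1)^1 = +1.
v=17: a=17^1·(≡11), b=17^1·(≡1) mod 17; (11|17)=-1, (1|17)=+1; (−1)^{1·1·8}·(-1)^1·(+1)^1 = -1.
v=2: v_2(a)=-18, v_2(b)=-20; units ≡ 5, 7 (mod 8); ε·ε+αω+βω = 0·1+-18·0+-20·1 ≡ 0  ⇒  (a,b)_2 = +1.
v=31: a=31^-2·(≡24), b=31^-2·(≡14) mod 31; (24|31)=-1, (14|31)=+1; (−1)^{-2·-2·15}·(-1)^-2·(+1)^-2 = +1.
v=13: a=13^2·(≡8), b=13^0·(≡9) mod 13; (8|13)=-1, (9|13)=+1; (−1)^{2·0·6}·(-1)^0·(+1)^2 = +1.
v=3: a=3^2·(≡2), b=3^2·(≡2) mod 3; (2|3)=-1, (2|3)=-1; (−1)^{2·2·1}·(-1)^2·(-1)^2 = +1.
v=5: a=5^-2·(≡3), b=5^5·(≡2) mod 5; (3|5)=-1, (2|5)=-1; (−1)^{-2·5·2}·(-1)^5·(-1)^-2 = -1.
v=∞: -187 < 0 and 935 > 0  ⇒  (a,b)_∞ = +1.
|Ram(-187, 935)| = 2, even; anisotropic at {5, 17}.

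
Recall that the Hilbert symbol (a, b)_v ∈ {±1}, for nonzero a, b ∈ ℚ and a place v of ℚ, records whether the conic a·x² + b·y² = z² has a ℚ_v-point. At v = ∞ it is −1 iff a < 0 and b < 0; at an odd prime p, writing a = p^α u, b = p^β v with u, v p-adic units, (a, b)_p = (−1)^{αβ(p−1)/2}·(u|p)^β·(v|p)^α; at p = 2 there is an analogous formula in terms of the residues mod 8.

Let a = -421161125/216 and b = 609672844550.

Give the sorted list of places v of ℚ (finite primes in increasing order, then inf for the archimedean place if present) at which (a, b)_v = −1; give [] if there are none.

[2, 3, 5, 7, 19, 47]

(a, b) ≡ (-2062830, 38) mod (ℚ^×)²; places V = {2, 3, 5, 7, 11, 19, 47, ∞}.
(a,b)_47: α=1, u≡27; β=2, v≡46 (mod 47); (27|47)=+1, (46|47)=-1; sign (−1)^0·+1^2·-1^1 = -1.
(a,b)_19: α=1, u≡10; β=1, v≡14 (mod 19); (10|19)=-1, (14|19)=-1; sign (−1)^1·-1^1·-1^1 = -1.
(a,b)_5: α=3, u≡1; β=2, v≡2 (mod 5); (1|5)=+1, (2|5)=-1; sign (−1)^0·+1^2·-1^3 = -1.
(a,b)_2: α=-3, β=1; u≡1, v≡3 (mod 8); ε(u)ε(v)=0·1, αω(v)=-3·1, βω(u)=1·0; sum ≡ 1  ⇒  -1.
(a,b)_∞: sgn(-2062830)=−, sgn(38)=+, so +1.
(a,b)_11: α=1, u≡4; β=2, v≡9 (mod 11); (4|11)=+1, (9|11)=+1; sign (−1)^0·+1^2·+1^1 = +1.
(a,b)_3: α=-3, u≡2; β=0, v≡2 (mod 3); (2|3)=-1, (2|3)=-1; sign (−1)^0·-1^0·-1^-3 = -1.
(a,b)_7: α=3, u≡5; β=4, v≡5 (mod 7); (5|7)=-1, (5|7)=-1; sign (−1)^0·-1^4·-1^3 = -1.
Ram(-2062830, 38) = {2, 3, 5, 7, 19, 47}; no ℚ_2-point on the conic.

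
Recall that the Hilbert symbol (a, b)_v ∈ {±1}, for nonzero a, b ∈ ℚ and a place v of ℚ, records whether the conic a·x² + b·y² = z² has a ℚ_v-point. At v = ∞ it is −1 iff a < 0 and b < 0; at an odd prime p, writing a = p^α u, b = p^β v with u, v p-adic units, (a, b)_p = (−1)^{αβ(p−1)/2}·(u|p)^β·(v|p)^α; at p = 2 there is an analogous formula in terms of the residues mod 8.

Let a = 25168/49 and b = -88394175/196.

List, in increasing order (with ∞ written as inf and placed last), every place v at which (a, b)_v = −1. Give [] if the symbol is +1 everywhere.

(a, b) ≡ (13, -392863) mod (ℚ^×)²; places V = {2, 3, 5, 7, 11, 13, 19, 23, 29, 31, ∞}.
(a,b)_23: α=0, u≡2; β=1, v≡12 (mod 23); (2|23)=+1, (12|23)=+1; sign (−1)^0·+1^1·+1^0 = +1.
(a,b)_31: α=0, u≡17; β=1, v≡11 (mod 31); (17|31)=-1, (11|31)=-1; sign (−1)^0·-1^1·-1^0 = -1.
(a,b)_13: α=1, u≡9; β=0, v≡1 (mod 13); (9|13)=+1, (1|13)=+1; sign (−1)^0·+1^0·+1^1 = +1.
(a,b)_∞: sgn(13)=+, sgn(-392863)=−, so +1.
(a,b)_5: α=0, u≡2; β=2, v≡3 (mod 5); (2|5)=-1, (3|5)=-1; sign (−1)^0·-1^2·-1^0 = +1.
(a,b)_3: α=0, u≡1; β=2, v≡2 (mod 3); (1|3)=+1, (2|3)=-1; sign (−1)^0·+1^2·-1^0 = +1.
(a,b)_11: α=2, u≡2; β=0, v≡6 (mod 11); (2|11)=-1, (6|11)=-1; sign (−1)^0·-1^0·-1^2 = +1.
(a,b)_19: α=0, u≡8; β=1, v≡12 (mod 19); (8|19)=-1, (12|19)=-1; sign (−1)^0·-1^1·-1^0 = -1.
(a,b)_7: α=-2, u≡3; β=-2, v≡3 (mod 7); (3|7)=-1, (3|7)=-1; sign (−1)^0·-1^-2·-1^-2 = +1.
(a,b)_29: α=0, u≡23; β=1, v≡25 (mod 29); (23|29)=+1, (25|29)=+1; sign (−1)^0·+1^1·+1^0 = +1.
(a,b)_2: α=4, β=-2; u≡5, v≡1 (mod 8); ε(u)ε(v)=0·0, αω(v)=4·0, βω(u)=-2·1; sum ≡ 0  ⇒  +1.
|Ram(13, -392863)| = 2, even; anisotropic at {19, 31}.

[19, 31]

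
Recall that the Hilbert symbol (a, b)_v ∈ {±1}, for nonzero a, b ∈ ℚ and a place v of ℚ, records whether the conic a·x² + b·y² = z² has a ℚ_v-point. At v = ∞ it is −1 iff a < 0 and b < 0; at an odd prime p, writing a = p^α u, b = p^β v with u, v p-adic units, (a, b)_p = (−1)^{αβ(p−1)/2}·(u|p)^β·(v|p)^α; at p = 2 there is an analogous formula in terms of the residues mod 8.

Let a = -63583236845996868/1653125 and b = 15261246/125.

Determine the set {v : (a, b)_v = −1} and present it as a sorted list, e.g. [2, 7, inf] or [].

[3, 5, 11, 13]

(a, b) ≡ (-1365, 1430) mod (ℚ^×)²; places V = {2, 3, 5, 7, 11, 13, 23, ∞}.
(a,b)_5: α=-5, u≡3; β=-3, v≡1 (mod 5); (3|5)=-1, (1|5)=+1; sign (−1)^0·-1^-3·+1^-5 = -1.
(a,b)_3: α=5, u≡1; β=2, v≡2 (mod 3); (1|3)=+1, (2|3)=-1; sign (−1)^0·+1^2·-1^5 = -1.
(a,b)_13: α=3, u≡1; β=1, v≡2 (mod 13); (1|13)=+1, (2|13)=-1; sign (−1)^0·+1^1·-1^3 = -1.
(a,b)_∞: sgn(-1365)=−, sgn(1430)=+, so +1.
(a,b)_7: α=5, u≡4; β=2, v≡4 (mod 7); (4|7)=+1, (4|7)=+1; sign (−1)^0·+1^2·+1^5 = +1.
(a,b)_23: α=-2, u≡15; β=0, v≡1 (mod 23); (15|23)=-1, (1|23)=+1; sign (−1)^0·-1^0·+1^-2 = +1.
(a,b)_2: α=2, β=1; u≡3, v≡3 (mod 8); ε(u)ε(v)=1·1, αω(v)=2·1, βω(u)=1·1; sum ≡ 0  ⇒  +1.
(a,b)_11: α=6, u≡10; β=3, v≡1 (mod 11); (10|11)=-1, (1|11)=+1; sign (−1)^0·-1^3·+1^6 = -1.
|Ram(-1365, 1430)| = 4, even; anisotropic at {3, 5, 11, 13}.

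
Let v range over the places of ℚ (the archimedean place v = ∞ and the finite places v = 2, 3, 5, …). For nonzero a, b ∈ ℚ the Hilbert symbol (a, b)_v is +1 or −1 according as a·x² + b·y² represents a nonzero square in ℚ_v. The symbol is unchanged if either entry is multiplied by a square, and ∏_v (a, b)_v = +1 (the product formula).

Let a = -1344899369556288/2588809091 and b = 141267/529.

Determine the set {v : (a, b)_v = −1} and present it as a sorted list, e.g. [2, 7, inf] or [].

Mod squares: a ≡ -143, b ≡ 3. Check v ∈ {∞, 2, 3, 7, 11, 13, 23, 29, 31}.
v=∞: -143 < 0 and 3 > 0  ⇒  (a,b)_∞ = +1.
v=23: a=23^-4·(≡18), b=23^-2·(≡1) mod 23; (18|23)=+1, (1|23)=+1; (−1)^{-4·-2·11}·(+1)^-2·(+1)^-4 = +1.
v=7: a=7^4·(≡4), b=7^2·(≡5) mod 7; (4|7)=+1, (5|7)=-1; (−1)^{4·2·3}·(+1)^2·(-1)^4 = +1.
v=3: a=3^6·(≡1), b=3^1·(≡1) mod 3; (1|3)=+1, (1|3)=+1; (−1)^{6·1·1}·(+1)^1·(+1)^6 = +1.
v=13: a=13^1·(≡2), b=13^0·(≡1) mod 13; (2|13)=-1, (1|13)=+1; (−1)^{1·0·6}·(-1)^0·(+1)^1 = +1.
v=29: a=29^-2·(≡27), b=29^0·(≡26) mod 29; (27|29)=-1, (26|29)=-1; (−1)^{-2·0·14}·(-1)^0·(-1)^-2 = +1.
v=11: a=11^-1·(≡3), b=11^0·(≡5) mod 11; (3|11)=+1, (5|11)=+1; (−1)^{-1·0·5}·(+1)^0·(+1)^-1 = +1.
v=31: a=31^4·(≡12), b=31^2·(≡27) mod 31; (12|31)=-1, (27|31)=-1; (−1)^{4·2·15}·(-1)^2·(-1)^4 = +1.
v=2: v_2(a)=6, v_2(b)=0; units ≡ 1, 3 (mod 8); ε·ε+αω+βω = 0·1+6·1+0·0 ≡ 0  ⇒  (a,b)_2 = +1.
Every local symbol is +1, so the conic -143·x² + 3·y² = z² has ℚ_v-points for all v and hence a ℚ-point; (a, b / ℚ) ≅ M_2(ℚ).

[]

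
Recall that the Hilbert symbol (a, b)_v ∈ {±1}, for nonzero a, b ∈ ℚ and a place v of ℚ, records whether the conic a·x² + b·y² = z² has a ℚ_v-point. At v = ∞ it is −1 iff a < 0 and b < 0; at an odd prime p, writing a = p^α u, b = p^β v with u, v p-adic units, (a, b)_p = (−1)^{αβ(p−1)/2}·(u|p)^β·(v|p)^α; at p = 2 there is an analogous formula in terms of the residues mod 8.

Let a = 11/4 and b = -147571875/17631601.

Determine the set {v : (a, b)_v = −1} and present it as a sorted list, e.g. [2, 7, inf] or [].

[]

(a, b) ≡ (11, -2915) mod (ℚ^×)²; places V = {2, 3, 5, 11, 13, 17, 19, 53, ∞}.
(a,b)_5: α=0, u≡4; β=5, v≡2 (mod 5); (4|5)=+1, (2|5)=-1; sign (−1)^0·+1^5·-1^0 = +1.
(a,b)_19: α=0, u≡17; β=-2, v≡9 (mod 19); (17|19)=+1, (9|19)=+1; sign (−1)^0·+1^-2·+1^0 = +1.
(a,b)_13: α=0, u≡6; β=-2, v≡1 (mod 13); (6|13)=-1, (1|13)=+1; sign (−1)^0·-1^-2·+1^0 = +1.
(a,b)_3: α=0, u≡2; β=4, v≡1 (mod 3); (2|3)=-1, (1|3)=+1; sign (−1)^0·-1^4·+1^0 = +1.
(a,b)_17: α=0, u≡7; β=-2, v≡15 (mod 17); (7|17)=-1, (15|17)=+1; sign (−1)^0·-1^-2·+1^0 = +1.
(a,b)_11: α=1, u≡3; β=1, v≡7 (mod 11); (3|11)=+1, (7|11)=-1; sign (−1)^1·+1^1·-1^1 = +1.
(a,b)_2: α=-2, β=0; u≡3, v≡5 (mod 8); ε(u)ε(v)=1·0, αω(v)=-2·1, βω(u)=0·1; sum ≡ 0  ⇒  +1.
(a,b)_53: α=0, u≡16; β=1, v≡19 (mod 53); (16|53)=+1, (19|53)=-1; sign (−1)^0·+1^1·-1^0 = +1.
(a,b)_∞: sgn(11)=+, sgn(-2915)=−, so +1.
Ram(a, b) = ∅: the form 11·x² + -2915·y² − z² is isotropic over every ℚ_v, so by Hasse–Minkowski it is isotropic over ℚ.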